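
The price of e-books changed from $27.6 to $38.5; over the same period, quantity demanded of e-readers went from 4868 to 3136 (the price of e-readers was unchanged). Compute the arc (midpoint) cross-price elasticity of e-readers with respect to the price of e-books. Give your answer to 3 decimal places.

-1.312

ΔQ_A = 3136 − 4868 = -1732; ΔP_B = 38.5 − 27.6 = 10.9.
Midpoints: Q̄_A = 4002.0, P̄_B = 33.05.
ε = (ΔQ_A/Q̄_A)/(ΔP_B/P̄_B) = (-1732/4002.0)/(10.9/33.05) ≈ -1.312.
ε < 0: e-readers and e-books are complements.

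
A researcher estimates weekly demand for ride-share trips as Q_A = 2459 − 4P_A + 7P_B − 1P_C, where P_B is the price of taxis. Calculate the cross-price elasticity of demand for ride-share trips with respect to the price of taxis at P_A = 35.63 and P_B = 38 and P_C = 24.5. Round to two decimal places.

0.10

At P_A = 35.63 and P_B = 38 and P_C = 24.5: Q_A = 2557.98.
∂Q_A/∂P_B = 7.
ε = (∂Q_A/∂P_B)(P_B/Q_A) = 7 × (38/2557.98) ≈ 0.10.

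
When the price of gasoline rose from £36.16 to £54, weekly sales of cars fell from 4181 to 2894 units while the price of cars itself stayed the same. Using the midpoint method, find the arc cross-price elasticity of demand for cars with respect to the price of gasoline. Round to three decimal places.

ΔQ_A = 2894 − 4181 = -1287; ΔP_B = 54 − 36.16 = 17.84.
Midpoints: Q̄_A = 3537.5, P̄_B = 45.08.
ε = (ΔQ_A/Q̄_A)/(ΔP_B/P̄_B) = (-1287/3537.5)/(17.84/45.08) ≈ -0.919.
ε < 0: cars and gasoline are complements.

-0.919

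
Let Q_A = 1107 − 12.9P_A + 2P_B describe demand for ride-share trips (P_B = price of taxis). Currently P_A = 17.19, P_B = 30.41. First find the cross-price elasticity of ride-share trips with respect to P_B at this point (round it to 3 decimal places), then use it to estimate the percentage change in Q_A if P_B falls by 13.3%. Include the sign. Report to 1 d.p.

-0.9%

At P_A = 17.19, P_B = 30.41: Q_A = 946.069.
∂Q_A/∂P_B = 2.
ε = (∂Q_A/∂P_B)(P_B/Q_A) = 2.0000 × 30.41/946.069 ≈ 0.064.
%ΔQ_A ≈ ε × %ΔP_B = 0.064 × (-13.3%) = -0.9%.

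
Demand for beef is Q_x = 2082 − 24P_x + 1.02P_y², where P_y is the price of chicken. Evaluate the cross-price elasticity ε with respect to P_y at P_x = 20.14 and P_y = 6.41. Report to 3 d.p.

At P_x = 20.14 and P_y = 6.41: Q_x = 1640.550.
∂Q_x/∂P_y = 2.04P_y = 2.04(6.41) = 13.0764.
ε = (∂Q_x/∂P_y)(P_y/Q_x) = 13.0764 × (6.41/1640.550) ≈ 0.051.

0.051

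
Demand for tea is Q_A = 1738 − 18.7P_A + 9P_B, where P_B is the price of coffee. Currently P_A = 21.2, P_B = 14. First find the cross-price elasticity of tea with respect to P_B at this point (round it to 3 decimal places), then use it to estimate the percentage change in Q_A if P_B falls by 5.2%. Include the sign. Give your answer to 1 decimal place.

-0.4%

At P_A = 21.2, P_B = 14: Q_A = 1467.56.
∂Q_A/∂P_B = 9.
ε = (∂Q_A/∂P_B)(P_B/Q_A) = 9.0000 × 14/1467.56 ≈ 0.086.
%ΔQ_A ≈ ε × %ΔP_B = 0.086 × (-5.2%) = -0.4%.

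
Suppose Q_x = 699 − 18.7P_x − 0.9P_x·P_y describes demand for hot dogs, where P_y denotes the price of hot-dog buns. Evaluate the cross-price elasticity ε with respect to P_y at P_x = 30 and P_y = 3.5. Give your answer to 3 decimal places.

-2.172

At P_x = 30 and P_y = 3.5: Q_x = 43.5.
∂Q_x/∂P_y = -0.9P_x = -0.9(30) = -27.0000.
ε = (∂Q_x/∂P_y)(P_y/Q_x) = -27.0000 × (3.5/43.5) ≈ -2.172.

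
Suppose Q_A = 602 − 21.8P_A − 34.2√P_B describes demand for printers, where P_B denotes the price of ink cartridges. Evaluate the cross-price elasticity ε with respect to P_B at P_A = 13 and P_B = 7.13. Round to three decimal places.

At P_A = 13 and P_B = 7.13: Q_A = 227.279.
∂Q_A/∂P_B = -34.2/(2√P_B) = -34.2/(2√7.13) = -6.4040.
ε = (∂Q_A/∂P_B)(P_B/Q_A) = -6.4040 × (7.13/227.279) ≈ -0.201.

-0.201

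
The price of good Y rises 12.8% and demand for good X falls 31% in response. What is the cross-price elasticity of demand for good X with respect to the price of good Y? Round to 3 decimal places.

ε = (%ΔQ of good X) / (%ΔP of good Y) = (-31%) / (12.8%) ≈ -2.422.
Negative cross-price elasticity: complements.

-2.422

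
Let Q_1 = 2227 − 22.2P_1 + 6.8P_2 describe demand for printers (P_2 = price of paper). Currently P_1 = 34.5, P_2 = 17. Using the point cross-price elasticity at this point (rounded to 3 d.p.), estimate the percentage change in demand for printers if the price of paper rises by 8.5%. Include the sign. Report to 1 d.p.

0.6%

At P_1 = 34.5, P_2 = 17: Q_1 = 1576.7.
∂Q_1/∂P_2 = 6.8.
ε = (∂Q_1/∂P_2)(P_2/Q_1) = 6.8000 × 17/1576.7 ≈ 0.073.
%ΔQ_1 ≈ ε × %ΔP_2 = 0.073 × (8.5%) = 0.6%.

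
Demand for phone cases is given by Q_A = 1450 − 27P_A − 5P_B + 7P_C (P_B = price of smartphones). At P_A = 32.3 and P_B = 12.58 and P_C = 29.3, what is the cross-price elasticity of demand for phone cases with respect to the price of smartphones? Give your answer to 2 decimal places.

At P_A = 32.3 and P_B = 12.58 and P_C = 29.3: Q_A = 720.1.
∂Q_A/∂P_B = -5.
ε = (∂Q_A/∂P_B)(P_B/Q_A) = -5 × (12.58/720.1) ≈ -0.09.

-0.09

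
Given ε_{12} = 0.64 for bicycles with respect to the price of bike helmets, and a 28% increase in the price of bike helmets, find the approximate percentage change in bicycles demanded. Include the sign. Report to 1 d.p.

%ΔQ ≈ ε × %ΔP of bike helmets = 0.64 × (28%) = 17.9%.

17.9%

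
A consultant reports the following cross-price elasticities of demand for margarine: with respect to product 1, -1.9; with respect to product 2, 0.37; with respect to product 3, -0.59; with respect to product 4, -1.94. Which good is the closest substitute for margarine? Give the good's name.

product 2

Substitutes have ε > 0. Among the positive values, 0.37 (product 2) is largest.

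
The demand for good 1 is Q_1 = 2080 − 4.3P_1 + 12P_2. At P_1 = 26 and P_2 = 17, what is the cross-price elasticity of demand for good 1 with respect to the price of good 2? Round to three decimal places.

0.094

At P_1 = 26 and P_2 = 17: Q_1 = 2172.2.
∂Q_1/∂P_2 = 12.
ε = (∂Q_1/∂P_2)(P_2/Q_1) = 12 × (17/2172.2) ≈ 0.094.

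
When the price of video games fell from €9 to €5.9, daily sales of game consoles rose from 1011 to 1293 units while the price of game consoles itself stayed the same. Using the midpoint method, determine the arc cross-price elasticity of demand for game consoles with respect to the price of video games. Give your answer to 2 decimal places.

ΔQ_A = 1293 − 1011 = 282; ΔP_B = 5.9 − 9 = -3.1.
Midpoints: Q̄_A = 1152.0, P̄_B = 7.45.
ε = (ΔQ_A/Q̄_A)/(ΔP_B/P̄_B) = (282/1152.0)/(-3.1/7.45) ≈ -0.59.

-0.59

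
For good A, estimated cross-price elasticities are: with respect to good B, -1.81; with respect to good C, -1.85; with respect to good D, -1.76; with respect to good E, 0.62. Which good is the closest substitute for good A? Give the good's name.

good E

Substitutes have ε > 0. Among the positive values, 0.62 (good E) is largest.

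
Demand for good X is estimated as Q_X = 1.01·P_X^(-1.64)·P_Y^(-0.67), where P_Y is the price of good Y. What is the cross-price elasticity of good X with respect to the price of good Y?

-0.67

In a log-linear (constant-elasticity) demand function, the coefficient on the exponent of P_Y is the cross-price elasticity.
ε = -0.67. Negative, so good X and good Y are complements.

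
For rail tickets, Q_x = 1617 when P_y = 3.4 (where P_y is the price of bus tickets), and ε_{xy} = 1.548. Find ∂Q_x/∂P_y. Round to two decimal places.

736.21

ε = (∂Q_x/∂P_y)·(P_y/Q_x) ⇒ ∂Q_x/∂P_y = ε·Q_x/P_y = 1.548 × 1617/3.4 ≈ 736.21.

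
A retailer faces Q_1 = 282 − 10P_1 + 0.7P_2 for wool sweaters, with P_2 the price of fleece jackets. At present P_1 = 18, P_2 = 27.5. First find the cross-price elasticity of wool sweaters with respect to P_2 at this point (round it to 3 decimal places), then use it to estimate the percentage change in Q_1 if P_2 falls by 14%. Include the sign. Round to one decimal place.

At P_1 = 18, P_2 = 27.5: Q_1 = 121.25.
∂Q_1/∂P_2 = 0.7.
ε = (∂Q_1/∂P_2)(P_2/Q_1) = 0.7000 × 27.5/121.25 ≈ 0.159.
%ΔQ_1 ≈ ε × %ΔP_2 = 0.159 × (-14%) = -2.2%.

-2.2%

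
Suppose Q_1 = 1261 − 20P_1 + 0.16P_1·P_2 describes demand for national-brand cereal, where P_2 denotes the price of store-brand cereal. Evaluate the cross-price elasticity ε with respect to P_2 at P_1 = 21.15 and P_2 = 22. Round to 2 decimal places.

At P_1 = 21.15 and P_2 = 22: Q_1 = 912.448.
∂Q_1/∂P_2 = 0.16P_1 = 0.16(21.15) = 3.3840.
ε = (∂Q_1/∂P_2)(P_2/Q_1) = 3.3840 × (22/912.448) ≈ 0.08.

0.08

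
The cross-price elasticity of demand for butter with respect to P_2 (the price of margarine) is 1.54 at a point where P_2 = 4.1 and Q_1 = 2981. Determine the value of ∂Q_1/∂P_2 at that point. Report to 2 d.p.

1119.69

ε = (∂Q_1/∂P_2)·(P_2/Q_1) ⇒ ∂Q_1/∂P_2 = ε·Q_1/P_2 = 1.54 × 2981/4.1 ≈ 1119.69.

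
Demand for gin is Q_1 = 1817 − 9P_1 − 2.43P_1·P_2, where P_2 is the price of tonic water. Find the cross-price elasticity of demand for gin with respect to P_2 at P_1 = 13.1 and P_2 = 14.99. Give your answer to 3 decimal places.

At P_1 = 13.1 and P_2 = 14.99: Q_1 = 1221.923.
∂Q_1/∂P_2 = -2.43P_1 = -2.43(13.1) = -31.8330.
ε = (∂Q_1/∂P_2)(P_2/Q_1) = -31.8330 × (14.99/1221.923) ≈ -0.391.

-0.391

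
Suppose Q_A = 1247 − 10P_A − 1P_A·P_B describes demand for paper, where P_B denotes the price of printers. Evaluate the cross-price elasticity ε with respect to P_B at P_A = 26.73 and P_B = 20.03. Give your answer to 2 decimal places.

At P_A = 26.73 and P_B = 20.03: Q_A = 444.298.
∂Q_A/∂P_B = -1P_A = -1(26.73) = -26.7300.
ε = (∂Q_A/∂P_B)(P_B/Q_A) = -26.7300 × (20.03/444.298) ≈ -1.21.
ε < 0: complements.

-1.21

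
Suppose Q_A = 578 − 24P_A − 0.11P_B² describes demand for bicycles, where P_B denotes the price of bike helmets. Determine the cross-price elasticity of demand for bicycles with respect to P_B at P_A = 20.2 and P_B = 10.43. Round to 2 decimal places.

-0.29

At P_A = 20.2 and P_B = 10.43: Q_A = 81.234.
∂Q_A/∂P_B = -0.22P_B = -0.22(10.43) = -2.2946.
ε = (∂Q_A/∂P_B)(P_B/Q_A) = -2.2946 × (10.43/81.234) ≈ -0.29.
ε < 0: complements.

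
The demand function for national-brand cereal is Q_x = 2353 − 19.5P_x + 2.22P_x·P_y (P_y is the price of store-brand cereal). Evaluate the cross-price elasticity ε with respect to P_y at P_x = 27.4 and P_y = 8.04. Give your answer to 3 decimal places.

At P_x = 27.4 and P_y = 8.04: Q_x = 2307.757.
∂Q_x/∂P_y = 2.22P_x = 2.22(27.4) = 60.8280.
ε = (∂Q_x/∂P_y)(P_y/Q_x) = 60.8280 × (8.04/2307.757) ≈ 0.212.

0.212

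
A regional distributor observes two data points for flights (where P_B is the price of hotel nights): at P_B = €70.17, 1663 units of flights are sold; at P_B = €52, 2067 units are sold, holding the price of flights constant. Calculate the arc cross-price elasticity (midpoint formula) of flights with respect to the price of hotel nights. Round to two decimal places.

ΔQ_A = 2067 − 1663 = 404; ΔP_B = 52 − 70.17 = -18.17.
Midpoints: Q̄_A = 1865.0, P̄_B = 61.09.
ε = (ΔQ_A/Q̄_A)/(ΔP_B/P̄_B) = (404/1865.0)/(-18.17/61.09) ≈ -0.73.

-0.73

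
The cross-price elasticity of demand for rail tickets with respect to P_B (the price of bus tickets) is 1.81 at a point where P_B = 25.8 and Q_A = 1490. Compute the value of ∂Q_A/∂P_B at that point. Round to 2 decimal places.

ε = (∂Q_A/∂P_B)·(P_B/Q_A) ⇒ ∂Q_A/∂P_B = ε·Q_A/P_B = 1.81 × 1490/25.8 ≈ 104.53.

104.53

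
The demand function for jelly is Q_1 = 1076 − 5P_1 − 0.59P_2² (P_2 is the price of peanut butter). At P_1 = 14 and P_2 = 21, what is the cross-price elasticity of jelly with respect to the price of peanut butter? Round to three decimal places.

-0.698

At P_1 = 14 and P_2 = 21: Q_1 = 745.81.
∂Q_1/∂P_2 = -1.18P_2 = -1.18(21) = -24.7800.
ε = (∂Q_1/∂P_2)(P_2/Q_1) = -24.7800 × (21/745.81) ≈ -0.698.
ε < 0: complements.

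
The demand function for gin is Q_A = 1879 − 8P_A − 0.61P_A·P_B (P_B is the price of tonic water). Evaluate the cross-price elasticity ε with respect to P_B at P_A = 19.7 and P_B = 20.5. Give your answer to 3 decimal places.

At P_A = 19.7 and P_B = 20.5: Q_A = 1475.052.
∂Q_A/∂P_B = -0.61P_A = -0.61(19.7) = -12.0170.
ε = (∂Q_A/∂P_B)(P_B/Q_A) = -12.0170 × (20.5/1475.052) ≈ -0.167.
ε < 0: complements.

-0.167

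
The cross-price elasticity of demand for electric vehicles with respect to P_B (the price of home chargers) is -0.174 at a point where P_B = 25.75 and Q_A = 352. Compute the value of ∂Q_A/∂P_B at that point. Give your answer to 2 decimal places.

ε = (∂Q_A/∂P_B)·(P_B/Q_A) ⇒ ∂Q_A/∂P_B = ε·Q_A/P_B = -0.174 × 352/25.75 ≈ -2.38.

-2.38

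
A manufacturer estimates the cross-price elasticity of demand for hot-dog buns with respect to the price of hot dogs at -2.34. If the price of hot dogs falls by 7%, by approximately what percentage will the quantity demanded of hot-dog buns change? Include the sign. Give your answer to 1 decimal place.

%ΔQ ≈ ε × %ΔP of hot dogs = -2.34 × (-7%) = 16.4%.

16.4%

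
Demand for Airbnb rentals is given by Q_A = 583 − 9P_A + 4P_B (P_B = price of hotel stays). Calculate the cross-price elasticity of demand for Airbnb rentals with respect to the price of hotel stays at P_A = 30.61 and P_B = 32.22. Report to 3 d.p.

0.295

At P_A = 30.61 and P_B = 32.22: Q_A = 436.39.
∂Q_A/∂P_B = 4.
ε = (∂Q_A/∂P_B)(P_B/Q_A) = 4 × (32.22/436.39) ≈ 0.295.
Since ε > 0, Airbnb rentals and hotel stays are substitutes.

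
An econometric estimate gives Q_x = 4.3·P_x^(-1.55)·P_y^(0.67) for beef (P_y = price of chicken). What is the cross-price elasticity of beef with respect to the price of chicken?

In a log-linear (constant-elasticity) demand function, the coefficient on the exponent of P_y is the cross-price elasticity.
ε = 0.67. Positive, so beef and chicken are substitutes.

0.67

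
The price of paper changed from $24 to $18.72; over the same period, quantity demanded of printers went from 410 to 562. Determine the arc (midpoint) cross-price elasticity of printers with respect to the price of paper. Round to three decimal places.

ΔQ_A = 562 − 410 = 152; ΔP_B = 18.72 − 24 = -5.28.
Midpoints: Q̄_A = 486.0, P̄_B = 21.36.
ε = (ΔQ_A/Q̄_A)/(ΔP_B/P̄_B) = (152/486.0)/(-5.28/21.36) ≈ -1.265.
ε < 0: printers and paper are complements.

-1.265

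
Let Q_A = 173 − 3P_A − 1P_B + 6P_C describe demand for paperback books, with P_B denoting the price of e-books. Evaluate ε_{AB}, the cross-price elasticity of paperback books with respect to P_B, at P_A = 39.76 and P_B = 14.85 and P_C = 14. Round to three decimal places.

-0.121

At P_A = 39.76 and P_B = 14.85 and P_C = 14: Q_A = 122.87.
∂Q_A/∂P_B = -1.
ε = (∂Q_A/∂P_B)(P_B/Q_A) = -1 × (14.85/122.87) ≈ -0.121.
Since ε < 0, paperback books and e-books are complements.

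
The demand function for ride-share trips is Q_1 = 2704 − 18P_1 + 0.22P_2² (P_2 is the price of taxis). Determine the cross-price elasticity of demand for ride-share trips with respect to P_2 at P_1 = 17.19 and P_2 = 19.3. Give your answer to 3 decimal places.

At P_1 = 17.19 and P_2 = 19.3: Q_1 = 2476.528.
∂Q_1/∂P_2 = 0.44P_2 = 0.44(19.3) = 8.4920.
ε = (∂Q_1/∂P_2)(P_2/Q_1) = 8.4920 × (19.3/2476.528) ≈ 0.066.

0.066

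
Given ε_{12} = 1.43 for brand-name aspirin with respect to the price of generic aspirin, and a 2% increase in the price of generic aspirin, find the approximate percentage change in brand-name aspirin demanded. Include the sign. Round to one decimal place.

%ΔQ ≈ ε × %ΔP of generic aspirin = 1.43 × (2%) = 2.9%.

2.9%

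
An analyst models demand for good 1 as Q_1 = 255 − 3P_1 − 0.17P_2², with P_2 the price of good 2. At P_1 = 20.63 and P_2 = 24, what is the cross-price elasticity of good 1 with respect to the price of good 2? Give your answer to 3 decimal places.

At P_1 = 20.63 and P_2 = 24: Q_1 = 95.19.
∂Q_1/∂P_2 = -0.34P_2 = -0.34(24) = -8.1600.
ε = (∂Q_1/∂P_2)(P_2/Q_1) = -8.1600 × (24/95.19) ≈ -2.057.
ε < 0: complements.

-2.057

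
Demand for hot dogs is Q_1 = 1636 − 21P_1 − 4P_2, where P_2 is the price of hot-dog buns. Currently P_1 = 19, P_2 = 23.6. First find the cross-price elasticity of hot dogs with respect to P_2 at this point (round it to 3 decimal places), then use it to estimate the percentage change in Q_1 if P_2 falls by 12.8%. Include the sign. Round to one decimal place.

At P_1 = 19, P_2 = 23.6: Q_1 = 1142.6.
∂Q_1/∂P_2 = -4.
ε = (∂Q_1/∂P_2)(P_2/Q_1) = -4.0000 × 23.6/1142.6 ≈ -0.083.
%ΔQ_1 ≈ ε × %ΔP_2 = -0.083 × (-12.8%) = 1.1%.

1.1%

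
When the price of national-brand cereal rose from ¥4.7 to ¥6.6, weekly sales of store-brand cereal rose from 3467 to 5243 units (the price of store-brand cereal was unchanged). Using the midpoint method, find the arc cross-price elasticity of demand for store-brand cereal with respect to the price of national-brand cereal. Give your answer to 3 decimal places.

ΔQ_A = 5243 − 3467 = 1776; ΔP_B = 6.6 − 4.7 = 1.9.
Midpoints: Q̄_A = 4355.0, P̄_B = 5.65.
ε = (ΔQ_A/Q̄_A)/(ΔP_B/P̄_B) = (1776/4355.0)/(1.9/5.65) ≈ 1.213.

1.213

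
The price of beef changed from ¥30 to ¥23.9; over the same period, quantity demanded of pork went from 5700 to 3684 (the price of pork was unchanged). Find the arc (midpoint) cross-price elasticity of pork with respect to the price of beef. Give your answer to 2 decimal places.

ΔQ_A = 3684 − 5700 = -2016; ΔP_B = 23.9 − 30 = -6.1.
Midpoints: Q̄_A = 4692.0, P̄_B = 26.95.
ε = (ΔQ_A/Q̄_A)/(ΔP_B/P̄_B) = (-2016/4692.0)/(-6.1/26.95) ≈ 1.90.

1.90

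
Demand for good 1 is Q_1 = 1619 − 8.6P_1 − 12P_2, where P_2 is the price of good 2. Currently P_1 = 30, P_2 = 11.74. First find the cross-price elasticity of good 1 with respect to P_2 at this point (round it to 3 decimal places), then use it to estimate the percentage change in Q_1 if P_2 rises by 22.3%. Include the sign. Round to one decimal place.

At P_1 = 30, P_2 = 11.74: Q_1 = 1220.12.
∂Q_1/∂P_2 = -12.
ε = (∂Q_1/∂P_2)(P_2/Q_1) = -12.0000 × 11.74/1220.12 ≈ -0.115.
%ΔQ_1 ≈ ε × %ΔP_2 = -0.115 × (22.3%) = -2.6%.

-2.6%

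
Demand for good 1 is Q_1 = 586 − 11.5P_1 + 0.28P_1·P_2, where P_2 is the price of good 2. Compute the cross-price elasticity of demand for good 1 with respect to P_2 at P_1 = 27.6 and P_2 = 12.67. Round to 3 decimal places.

0.267

At P_1 = 27.6 and P_2 = 12.67: Q_1 = 366.514.
∂Q_1/∂P_2 = 0.28P_1 = 0.28(27.6) = 7.7280.
ε = (∂Q_1/∂P_2)(P_2/Q_1) = 7.7280 × (12.67/366.514) ≈ 0.267.
ε > 0: substitutes.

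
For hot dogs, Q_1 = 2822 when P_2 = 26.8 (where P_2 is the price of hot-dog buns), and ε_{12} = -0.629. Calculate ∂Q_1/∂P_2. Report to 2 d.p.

-66.23

ε = (∂Q_1/∂P_2)·(P_2/Q_1) ⇒ ∂Q_1/∂P_2 = ε·Q_1/P_2 = -0.629 × 2822/26.8 ≈ -66.23.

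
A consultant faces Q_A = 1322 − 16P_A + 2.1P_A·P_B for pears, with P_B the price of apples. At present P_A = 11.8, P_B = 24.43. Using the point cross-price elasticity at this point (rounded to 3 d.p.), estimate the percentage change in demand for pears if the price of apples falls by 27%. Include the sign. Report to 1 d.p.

At P_A = 11.8, P_B = 24.43: Q_A = 1738.575.
∂Q_A/∂P_B = 2.1P_A = 24.7800.
ε = (∂Q_A/∂P_B)(P_B/Q_A) = 24.7800 × 24.43/1738.575 ≈ 0.348.
%ΔQ_A ≈ ε × %ΔP_B = 0.348 × (-27%) = -9.4%.

-9.4%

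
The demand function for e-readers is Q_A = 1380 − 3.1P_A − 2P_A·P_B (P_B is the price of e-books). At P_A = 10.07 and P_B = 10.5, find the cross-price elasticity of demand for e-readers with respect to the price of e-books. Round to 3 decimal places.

At P_A = 10.07 and P_B = 10.5: Q_A = 1137.313.
∂Q_A/∂P_B = -2P_A = -2(10.07) = -20.1400.
ε = (∂Q_A/∂P_B)(P_B/Q_A) = -20.1400 × (10.5/1137.313) ≈ -0.186.
ε < 0: complements.

-0.186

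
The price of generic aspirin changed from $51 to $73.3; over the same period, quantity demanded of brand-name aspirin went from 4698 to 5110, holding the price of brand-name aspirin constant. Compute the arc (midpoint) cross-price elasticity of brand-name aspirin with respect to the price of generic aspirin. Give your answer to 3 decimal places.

ΔQ_A = 5110 − 4698 = 412; ΔP_B = 73.3 − 51 = 22.3.
Midpoints: Q̄_A = 4904.0, P̄_B = 62.15.
ε = (ΔQ_A/Q̄_A)/(ΔP_B/P̄_B) = (412/4904.0)/(22.3/62.15) ≈ 0.234.
ε > 0: brand-name aspirin and generic aspirin are substitutes.

0.234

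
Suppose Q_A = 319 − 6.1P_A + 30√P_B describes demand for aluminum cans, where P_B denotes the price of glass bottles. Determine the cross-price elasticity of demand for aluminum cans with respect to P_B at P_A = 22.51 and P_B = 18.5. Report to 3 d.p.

0.208

At P_A = 22.51 and P_B = 18.5: Q_A = 310.724.
∂Q_A/∂P_B = 30/(2√P_B) = 30/(2√18.5) = 3.4874.
ε = (∂Q_A/∂P_B)(P_B/Q_A) = 3.4874 × (18.5/310.724) ≈ 0.208.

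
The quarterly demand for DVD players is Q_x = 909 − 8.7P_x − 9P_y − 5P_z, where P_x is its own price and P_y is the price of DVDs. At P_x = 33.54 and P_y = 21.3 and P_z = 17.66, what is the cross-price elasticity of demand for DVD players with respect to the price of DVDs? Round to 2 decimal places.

At P_x = 33.54 and P_y = 21.3 and P_z = 17.66: Q_x = 337.202.
∂Q_x/∂P_y = -9.
ε = (∂Q_x/∂P_y)(P_y/Q_x) = -9 × (21.3/337.202) ≈ -0.57.
Since ε < 0, DVD players and DVDs are complements.

-0.57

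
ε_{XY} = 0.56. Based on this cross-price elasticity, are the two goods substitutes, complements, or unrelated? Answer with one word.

ε = 0.56 > 0, so a higher price of good Y raises demand for good X: substitutes.

substitutes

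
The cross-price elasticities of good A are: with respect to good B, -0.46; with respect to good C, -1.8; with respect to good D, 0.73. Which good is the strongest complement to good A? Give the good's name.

Complements have ε < 0. The most negative value is -1.8 (good C).

good C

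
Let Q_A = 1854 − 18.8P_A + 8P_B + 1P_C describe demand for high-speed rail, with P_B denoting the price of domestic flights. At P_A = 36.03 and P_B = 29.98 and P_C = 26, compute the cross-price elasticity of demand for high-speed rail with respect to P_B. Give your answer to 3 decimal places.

0.166

At P_A = 36.03 and P_B = 29.98 and P_C = 26: Q_A = 1442.476.
∂Q_A/∂P_B = 8.
ε = (∂Q_A/∂P_B)(P_B/Q_A) = 8 × (29.98/1442.476) ≈ 0.166.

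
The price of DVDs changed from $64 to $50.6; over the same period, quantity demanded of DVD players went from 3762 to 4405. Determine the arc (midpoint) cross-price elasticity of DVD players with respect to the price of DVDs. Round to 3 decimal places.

ΔQ_A = 4405 − 3762 = 643; ΔP_B = 50.6 − 64 = -13.4.
Midpoints: Q̄_A = 4083.5, P̄_B = 57.30.
ε = (ΔQ_A/Q̄_A)/(ΔP_B/P̄_B) = (643/4083.5)/(-13.4/57.30) ≈ -0.673.

-0.673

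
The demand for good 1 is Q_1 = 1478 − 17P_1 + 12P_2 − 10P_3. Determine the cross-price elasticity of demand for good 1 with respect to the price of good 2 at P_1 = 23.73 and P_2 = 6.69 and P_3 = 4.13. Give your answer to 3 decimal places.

At P_1 = 23.73 and P_2 = 6.69 and P_3 = 4.13: Q_1 = 1113.57.
∂Q_1/∂P_2 = 12.
ε = (∂Q_1/∂P_2)(P_2/Q_1) = 12 × (6.69/1113.57) ≈ 0.072.

0.072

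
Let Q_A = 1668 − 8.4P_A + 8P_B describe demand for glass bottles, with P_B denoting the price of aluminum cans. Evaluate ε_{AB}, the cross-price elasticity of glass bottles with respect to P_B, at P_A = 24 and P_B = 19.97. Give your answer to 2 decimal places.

0.10

At P_A = 24 and P_B = 19.97: Q_A = 1626.16.
∂Q_A/∂P_B = 8.
ε = (∂Q_A/∂P_B)(P_B/Q_A) = 8 × (19.97/1626.16) ≈ 0.10.
Since ε > 0, glass bottles and aluminum cans are substitutes.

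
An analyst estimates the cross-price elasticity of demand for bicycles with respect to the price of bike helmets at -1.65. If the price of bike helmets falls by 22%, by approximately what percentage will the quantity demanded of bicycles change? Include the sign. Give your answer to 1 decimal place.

36.3%

%ΔQ ≈ ε × %ΔP of bike helmets = -1.65 × (-22%) = 36.3%.
Demand for bicycles rises by about 36.3%.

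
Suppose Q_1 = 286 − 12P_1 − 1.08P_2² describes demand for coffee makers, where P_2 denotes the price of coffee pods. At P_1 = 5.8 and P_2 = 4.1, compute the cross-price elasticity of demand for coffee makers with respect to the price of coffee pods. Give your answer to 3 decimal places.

At P_1 = 5.8 and P_2 = 4.1: Q_1 = 198.245.
∂Q_1/∂P_2 = -2.16P_2 = -2.16(4.1) = -8.8560.
ε = (∂Q_1/∂P_2)(P_2/Q_1) = -8.8560 × (4.1/198.245) ≈ -0.183.

-0.183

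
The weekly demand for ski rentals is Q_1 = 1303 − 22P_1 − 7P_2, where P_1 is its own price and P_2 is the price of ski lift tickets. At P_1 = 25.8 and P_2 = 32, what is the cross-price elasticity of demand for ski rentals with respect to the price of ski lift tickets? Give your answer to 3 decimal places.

-0.438

At P_1 = 25.8 and P_2 = 32: Q_1 = 511.4.
∂Q_1/∂P_2 = -7.
ε = (∂Q_1/∂P_2)(P_2/Q_1) = -7 × (32/511.4) ≈ -0.438.
Since ε < 0, ski rentals and ski lift tickets are complements.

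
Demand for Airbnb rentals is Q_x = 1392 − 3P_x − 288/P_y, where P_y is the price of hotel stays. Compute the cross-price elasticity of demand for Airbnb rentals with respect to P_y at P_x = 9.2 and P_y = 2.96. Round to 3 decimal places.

At P_x = 9.2 and P_y = 2.96: Q_x = 1267.103.
∂Q_x/∂P_y = 288/P_y² = 32.8707.
ε = (∂Q_x/∂P_y)(P_y/Q_x) = 32.8707 × (2.96/1267.103) ≈ 0.077.
ε > 0: substitutes.

0.077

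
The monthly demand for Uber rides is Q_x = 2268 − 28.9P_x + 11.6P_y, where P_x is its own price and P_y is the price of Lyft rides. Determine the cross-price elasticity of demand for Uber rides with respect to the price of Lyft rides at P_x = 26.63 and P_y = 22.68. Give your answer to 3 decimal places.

At P_x = 26.63 and P_y = 22.68: Q_x = 1761.481.
∂Q_x/∂P_y = 11.6.
ε = (∂Q_x/∂P_y)(P_y/Q_x) = 11.6 × (22.68/1761.481) ≈ 0.149.
Since ε > 0, Uber rides and Lyft rides are substitutes.

0.149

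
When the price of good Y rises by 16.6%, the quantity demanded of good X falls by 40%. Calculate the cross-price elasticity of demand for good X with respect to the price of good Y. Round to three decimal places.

ε = (%ΔQ of good X) / (%ΔP of good Y) = (-40%) / (16.6%) ≈ -2.410.

-2.410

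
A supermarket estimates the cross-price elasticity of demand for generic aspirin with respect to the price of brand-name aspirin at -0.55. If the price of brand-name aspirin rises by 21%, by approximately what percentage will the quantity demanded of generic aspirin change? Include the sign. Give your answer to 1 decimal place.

-11.6%

%ΔQ ≈ ε × %ΔP of brand-name aspirin = -0.55 × (21%) = -11.6%.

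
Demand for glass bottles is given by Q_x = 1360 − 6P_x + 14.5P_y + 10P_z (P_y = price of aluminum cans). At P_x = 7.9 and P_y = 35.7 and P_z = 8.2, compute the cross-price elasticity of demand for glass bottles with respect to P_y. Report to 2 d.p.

0.27

At P_x = 7.9 and P_y = 35.7 and P_z = 8.2: Q_x = 1912.25.
∂Q_x/∂P_y = 14.5.
ε = (∂Q_x/∂P_y)(P_y/Q_x) = 14.5 × (35.7/1912.25) ≈ 0.27.
Since ε > 0, glass bottles and aluminum cans are substitutes.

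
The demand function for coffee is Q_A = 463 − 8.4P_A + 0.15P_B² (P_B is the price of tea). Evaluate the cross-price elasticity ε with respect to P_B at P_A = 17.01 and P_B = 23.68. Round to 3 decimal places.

At P_A = 17.01 and P_B = 23.68: Q_A = 404.227.
∂Q_A/∂P_B = 0.3P_B = 0.3(23.68) = 7.1040.
ε = (∂Q_A/∂P_B)(P_B/Q_A) = 7.1040 × (23.68/404.227) ≈ 0.416.

0.416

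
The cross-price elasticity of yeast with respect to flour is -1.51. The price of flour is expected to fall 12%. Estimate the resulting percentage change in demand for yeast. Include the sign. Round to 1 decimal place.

18.1%

%ΔQ ≈ ε × %ΔP of flour = -1.51 × (-12%) = 18.1%.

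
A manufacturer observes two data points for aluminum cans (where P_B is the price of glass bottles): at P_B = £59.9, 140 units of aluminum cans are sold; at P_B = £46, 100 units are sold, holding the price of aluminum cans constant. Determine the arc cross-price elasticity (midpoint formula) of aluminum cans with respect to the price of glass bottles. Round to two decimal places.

1.27

ΔQ_A = 100 − 140 = -40; ΔP_B = 46 − 59.9 = -13.9.
Midpoints: Q̄_A = 120.0, P̄_B = 52.95.
ε = (ΔQ_A/Q̄_A)/(ΔP_B/P̄_B) = (-40/120.0)/(-13.9/52.95) ≈ 1.27.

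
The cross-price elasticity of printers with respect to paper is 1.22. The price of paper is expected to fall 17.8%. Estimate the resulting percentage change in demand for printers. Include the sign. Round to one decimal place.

%ΔQ ≈ ε × %ΔP of paper = 1.22 × (-17.8%) = -21.7%.

-21.7%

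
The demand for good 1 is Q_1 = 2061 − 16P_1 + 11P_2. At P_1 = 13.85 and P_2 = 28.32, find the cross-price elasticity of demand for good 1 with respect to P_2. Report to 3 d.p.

At P_1 = 13.85 and P_2 = 28.32: Q_1 = 2150.92.
∂Q_1/∂P_2 = 11.
ε = (∂Q_1/∂P_2)(P_2/Q_1) = 11 × (28.32/2150.92) ≈ 0.145.

0.145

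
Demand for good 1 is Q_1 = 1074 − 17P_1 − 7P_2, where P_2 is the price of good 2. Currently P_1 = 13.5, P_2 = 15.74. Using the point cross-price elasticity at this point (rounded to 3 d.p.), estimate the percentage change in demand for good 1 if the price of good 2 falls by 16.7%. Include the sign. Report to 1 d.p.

At P_1 = 13.5, P_2 = 15.74: Q_1 = 734.32.
∂Q_1/∂P_2 = -7.
ε = (∂Q_1/∂P_2)(P_2/Q_1) = -7.0000 × 15.74/734.32 ≈ -0.150.
%ΔQ_1 ≈ ε × %ΔP_2 = -0.150 × (-16.7%) = 2.5%.

2.5%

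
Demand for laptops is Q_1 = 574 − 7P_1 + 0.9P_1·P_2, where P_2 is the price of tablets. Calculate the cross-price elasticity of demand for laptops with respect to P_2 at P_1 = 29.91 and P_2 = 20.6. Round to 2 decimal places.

0.60

At P_1 = 29.91 and P_2 = 20.6: Q_1 = 919.161.
∂Q_1/∂P_2 = 0.9P_1 = 0.9(29.91) = 26.9190.
ε = (∂Q_1/∂P_2)(P_2/Q_1) = 26.9190 × (20.6/919.161) ≈ 0.60.
ε > 0: substitutes.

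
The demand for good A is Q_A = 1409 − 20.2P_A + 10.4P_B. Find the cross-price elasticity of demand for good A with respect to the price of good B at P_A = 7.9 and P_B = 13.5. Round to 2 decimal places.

0.10

At P_A = 7.9 and P_B = 13.5: Q_A = 1389.82.
∂Q_A/∂P_B = 10.4.
ε = (∂Q_A/∂P_B)(P_B/Q_A) = 10.4 × (13.5/1389.82) ≈ 0.10.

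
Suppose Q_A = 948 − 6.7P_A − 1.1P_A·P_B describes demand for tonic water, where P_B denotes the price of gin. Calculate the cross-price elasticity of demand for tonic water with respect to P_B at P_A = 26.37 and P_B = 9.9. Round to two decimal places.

-0.59

At P_A = 26.37 and P_B = 9.9: Q_A = 484.152.
∂Q_A/∂P_B = -1.1P_A = -1.1(26.37) = -29.0070.
ε = (∂Q_A/∂P_B)(P_B/Q_A) = -29.0070 × (9.9/484.152) ≈ -0.59.
ε < 0: complements.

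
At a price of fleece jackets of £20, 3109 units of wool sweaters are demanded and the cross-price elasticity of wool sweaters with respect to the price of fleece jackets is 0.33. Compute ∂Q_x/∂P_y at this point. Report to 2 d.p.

51.30

ε = (∂Q_x/∂P_y)·(P_y/Q_x) ⇒ ∂Q_x/∂P_y = ε·Q_x/P_y = 0.33 × 3109/20 ≈ 51.30.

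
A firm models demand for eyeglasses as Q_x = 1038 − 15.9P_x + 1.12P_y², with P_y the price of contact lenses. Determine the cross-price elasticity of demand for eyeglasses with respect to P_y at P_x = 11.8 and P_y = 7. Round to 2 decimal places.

0.12

At P_x = 11.8 and P_y = 7: Q_x = 905.26.
∂Q_x/∂P_y = 2.24P_y = 2.24(7) = 15.6800.
ε = (∂Q_x/∂P_y)(P_y/Q_x) = 15.6800 × (7/905.26) ≈ 0.12.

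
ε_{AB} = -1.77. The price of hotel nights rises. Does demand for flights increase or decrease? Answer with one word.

decrease

ε < 0 and the price of hotel nights rises, so the quantity of flights moves in the opposite direction: it decreases.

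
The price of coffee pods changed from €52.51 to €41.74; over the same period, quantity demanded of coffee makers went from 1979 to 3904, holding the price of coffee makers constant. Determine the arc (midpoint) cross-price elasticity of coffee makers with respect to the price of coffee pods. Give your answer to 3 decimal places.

ΔQ_A = 3904 − 1979 = 1925; ΔP_B = 41.74 − 52.51 = -10.77.
Midpoints: Q̄_A = 2941.5, P̄_B = 47.12.
ε = (ΔQ_A/Q̄_A)/(ΔP_B/P̄_B) = (1925/2941.5)/(-10.77/47.12) ≈ -2.864.

-2.864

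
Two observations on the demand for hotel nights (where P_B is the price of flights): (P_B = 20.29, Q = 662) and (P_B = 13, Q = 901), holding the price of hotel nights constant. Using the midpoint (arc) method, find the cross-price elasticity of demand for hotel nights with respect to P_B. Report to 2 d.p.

ΔQ_A = 901 − 662 = 239; ΔP_B = 13 − 20.29 = -7.29.
Midpoints: Q̄_A = 781.5, P̄_B = 16.64.
ε = (ΔQ_A/Q̄_A)/(ΔP_B/P̄_B) = (239/781.5)/(-7.29/16.64) ≈ -0.70.

-0.70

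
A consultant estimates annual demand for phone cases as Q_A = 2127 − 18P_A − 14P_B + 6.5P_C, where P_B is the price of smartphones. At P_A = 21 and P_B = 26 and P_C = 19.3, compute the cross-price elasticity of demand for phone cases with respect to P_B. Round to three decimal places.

-0.241

At P_A = 21 and P_B = 26 and P_C = 19.3: Q_A = 1510.45.
∂Q_A/∂P_B = -14.
ε = (∂Q_A/∂P_B)(P_B/Q_A) = -14 × (26/1510.45) ≈ -0.241.
Since ε < 0, phone cases and smartphones are complements.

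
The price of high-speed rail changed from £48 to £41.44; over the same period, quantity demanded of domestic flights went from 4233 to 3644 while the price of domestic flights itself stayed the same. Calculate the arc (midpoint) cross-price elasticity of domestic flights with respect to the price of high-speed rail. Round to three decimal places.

1.019

ΔQ_A = 3644 − 4233 = -589; ΔP_B = 41.44 − 48 = -6.56.
Midpoints: Q̄_A = 3938.5, P̄_B = 44.72.
ε = (ΔQ_A/Q̄_A)/(ΔP_B/P̄_B) = (-589/3938.5)/(-6.56/44.72) ≈ 1.019.
ε > 0: domestic flights and high-speed rail are substitutes.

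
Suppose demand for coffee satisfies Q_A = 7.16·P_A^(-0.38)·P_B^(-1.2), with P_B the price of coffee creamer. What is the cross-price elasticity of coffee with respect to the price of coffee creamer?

-1.20

In a log-linear (constant-elasticity) demand function, the coefficient on the exponent of P_B is the cross-price elasticity.
ε = -1.20. Negative, so coffee and coffee creamer are complements.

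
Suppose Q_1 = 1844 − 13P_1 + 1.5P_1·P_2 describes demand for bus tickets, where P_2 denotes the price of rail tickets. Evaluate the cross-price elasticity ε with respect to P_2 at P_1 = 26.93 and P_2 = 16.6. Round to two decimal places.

At P_1 = 26.93 and P_2 = 16.6: Q_1 = 2164.467.
∂Q_1/∂P_2 = 1.5P_1 = 1.5(26.93) = 40.3950.
ε = (∂Q_1/∂P_2)(P_2/Q_1) = 40.3950 × (16.6/2164.467) ≈ 0.31.

0.31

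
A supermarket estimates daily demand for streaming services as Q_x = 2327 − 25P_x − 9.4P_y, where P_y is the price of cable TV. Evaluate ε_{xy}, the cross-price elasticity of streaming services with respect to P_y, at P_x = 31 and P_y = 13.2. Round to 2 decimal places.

At P_x = 31 and P_y = 13.2: Q_x = 1427.92.
∂Q_x/∂P_y = -9.4.
ε = (∂Q_x/∂P_y)(P_y/Q_x) = -9.4 × (13.2/1427.92) ≈ -0.09.
Since ε < 0, streaming services and cable TV are complements.

-0.09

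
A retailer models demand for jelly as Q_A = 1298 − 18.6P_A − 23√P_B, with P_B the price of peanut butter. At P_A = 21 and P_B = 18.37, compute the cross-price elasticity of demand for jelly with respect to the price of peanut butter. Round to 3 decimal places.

-0.061

At P_A = 21 and P_B = 18.37: Q_A = 808.821.
∂Q_A/∂P_B = -23/(2√P_B) = -23/(2√18.37) = -2.6831.
ε = (∂Q_A/∂P_B)(P_B/Q_A) = -2.6831 × (18.37/808.821) ≈ -0.061.
ε < 0: complements.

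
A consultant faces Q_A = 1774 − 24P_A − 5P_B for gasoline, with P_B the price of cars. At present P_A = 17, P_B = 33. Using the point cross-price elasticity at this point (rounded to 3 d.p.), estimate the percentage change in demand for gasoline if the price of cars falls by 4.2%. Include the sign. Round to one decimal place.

At P_A = 17, P_B = 33: Q_A = 1201.
∂Q_A/∂P_B = -5.
ε = (∂Q_A/∂P_B)(P_B/Q_A) = -5.0000 × 33/1201 ≈ -0.137.
%ΔQ_A ≈ ε × %ΔP_B = -0.137 × (-4.2%) = 0.6%.

0.6%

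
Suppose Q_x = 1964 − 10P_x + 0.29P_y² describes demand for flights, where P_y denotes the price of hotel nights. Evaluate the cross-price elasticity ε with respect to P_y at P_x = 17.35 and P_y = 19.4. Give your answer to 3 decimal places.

0.115

At P_x = 17.35 and P_y = 19.4: Q_x = 1899.644.
∂Q_x/∂P_y = 0.58P_y = 0.58(19.4) = 11.2520.
ε = (∂Q_x/∂P_y)(P_y/Q_x) = 11.2520 × (19.4/1899.644) ≈ 0.115.
ε > 0: substitutes.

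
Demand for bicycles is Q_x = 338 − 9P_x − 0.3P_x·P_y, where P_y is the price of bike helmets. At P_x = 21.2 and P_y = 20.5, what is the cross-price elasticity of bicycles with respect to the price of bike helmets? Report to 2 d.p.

-7.75

At P_x = 21.2 and P_y = 20.5: Q_x = 16.82.
∂Q_x/∂P_y = -0.3P_x = -0.3(21.2) = -6.3600.
ε = (∂Q_x/∂P_y)(P_y/Q_x) = -6.3600 × (20.5/16.82) ≈ -7.75.
ε < 0: complements.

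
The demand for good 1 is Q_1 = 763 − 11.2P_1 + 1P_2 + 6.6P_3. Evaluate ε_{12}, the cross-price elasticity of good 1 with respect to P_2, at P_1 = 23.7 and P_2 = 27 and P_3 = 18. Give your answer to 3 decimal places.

At P_1 = 23.7 and P_2 = 27 and P_3 = 18: Q_1 = 643.36.
∂Q_1/∂P_2 = 1.
ε = (∂Q_1/∂P_2)(P_2/Q_1) = 1 × (27/643.36) ≈ 0.042.

0.042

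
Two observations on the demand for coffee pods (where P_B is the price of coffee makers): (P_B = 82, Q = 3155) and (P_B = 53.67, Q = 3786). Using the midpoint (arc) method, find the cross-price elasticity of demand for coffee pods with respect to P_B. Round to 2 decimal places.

ΔQ_A = 3786 − 3155 = 631; ΔP_B = 53.67 − 82 = -28.33.
Midpoints: Q̄_A = 3470.5, P̄_B = 67.84.
ε = (ΔQ_A/Q̄_A)/(ΔP_B/P̄_B) = (631/3470.5)/(-28.33/67.84) ≈ -0.44.

-0.44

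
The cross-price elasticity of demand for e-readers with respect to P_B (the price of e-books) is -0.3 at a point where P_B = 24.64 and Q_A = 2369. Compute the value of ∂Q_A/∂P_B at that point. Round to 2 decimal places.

-28.84

ε = (∂Q_A/∂P_B)·(P_B/Q_A) ⇒ ∂Q_A/∂P_B = ε·Q_A/P_B = -0.3 × 2369/24.64 ≈ -28.84.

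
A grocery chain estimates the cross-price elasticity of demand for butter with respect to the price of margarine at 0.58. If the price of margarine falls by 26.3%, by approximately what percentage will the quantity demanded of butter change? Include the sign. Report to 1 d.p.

%ΔQ ≈ ε × %ΔP of margarine = 0.58 × (-26.3%) = -15.3%.

-15.3%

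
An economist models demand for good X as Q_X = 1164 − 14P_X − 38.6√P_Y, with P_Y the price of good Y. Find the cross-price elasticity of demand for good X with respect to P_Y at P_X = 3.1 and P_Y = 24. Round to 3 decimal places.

-0.102

At P_X = 3.1 and P_Y = 24: Q_X = 931.499.
∂Q_X/∂P_Y = -38.6/(2√P_Y) = -38.6/(2√24) = -3.9396.
ε = (∂Q_X/∂P_Y)(P_Y/Q_X) = -3.9396 × (24/931.499) ≈ -0.102.
ε < 0: complements.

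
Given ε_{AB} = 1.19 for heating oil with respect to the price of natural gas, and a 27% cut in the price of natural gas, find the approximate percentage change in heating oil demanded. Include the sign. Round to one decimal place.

-32.1%

%ΔQ ≈ ε × %ΔP of natural gas = 1.19 × (-27%) = -32.1%.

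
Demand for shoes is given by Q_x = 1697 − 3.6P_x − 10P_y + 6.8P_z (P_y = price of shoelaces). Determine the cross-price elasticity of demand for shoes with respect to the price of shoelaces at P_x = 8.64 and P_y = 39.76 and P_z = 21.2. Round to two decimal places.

At P_x = 8.64 and P_y = 39.76 and P_z = 21.2: Q_x = 1412.456.
∂Q_x/∂P_y = -10.
ε = (∂Q_x/∂P_y)(P_y/Q_x) = -10 × (39.76/1412.456) ≈ -0.28.
Since ε < 0, shoes and shoelaces are complements.

-0.28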